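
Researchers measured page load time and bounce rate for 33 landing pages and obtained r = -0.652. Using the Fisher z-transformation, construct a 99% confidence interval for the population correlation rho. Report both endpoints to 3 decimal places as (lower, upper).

z_r = atanh(-0.652) = -0.778770;  SE = 1/√(n−3) = 1/√30 = 0.182574
z-limits: -0.778770 ± 2.576·0.182574 = -0.778770 ± 0.470311 = [-1.249081, -0.308459]
ρ-limits: (tanh -1.249081, tanh -0.308459) = (-0.848, -0.299)

(-0.848, -0.299)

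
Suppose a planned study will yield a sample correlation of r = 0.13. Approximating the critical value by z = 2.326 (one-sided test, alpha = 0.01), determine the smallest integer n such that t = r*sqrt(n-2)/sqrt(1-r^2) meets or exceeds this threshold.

Need r·√(n−2)/√(1−r²) ≥ 2.326
√(n−2) ≥ 2.326·√(1−0.0169) / 0.13 = 2.326·0.991514 / 0.13 = 17.7405
n−2 ≥ 314.7253  ⇒  n ≥ 316.7253
Smallest integer n = 317

317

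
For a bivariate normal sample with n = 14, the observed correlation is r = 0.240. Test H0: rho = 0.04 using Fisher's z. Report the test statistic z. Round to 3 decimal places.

0.679

z_r = atanh(0.240) = 0.244774,  z_0 = atanh(0.04) = 0.040021
SE = 1/√(n−3) = 1/√11 = 0.301511
z = (z_r − z_0)/SE = (0.244774 − 0.040021) / 0.301511 = 0.204753 / 0.301511 = 0.679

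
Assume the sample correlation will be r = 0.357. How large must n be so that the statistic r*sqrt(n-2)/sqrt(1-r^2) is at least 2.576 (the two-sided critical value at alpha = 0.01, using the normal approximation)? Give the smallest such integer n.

r√(n−2)/√(1−r²) ≥ 2.576  ⇔  n−2 ≥ (2.576)²·(1−r²)/r²
(1−r²)/r² = (1−0.127449)/0.127449 = 6.8463
n ≥ 2 + 6.635776·6.8463 = 2 + 45.4305 = 47.4305
⌈47.4305⌉ = 48

48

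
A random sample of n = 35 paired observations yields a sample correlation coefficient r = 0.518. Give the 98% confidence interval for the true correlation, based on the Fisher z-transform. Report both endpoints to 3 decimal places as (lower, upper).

(0.161, 0.755)

Fisher z: z_r = atanh(r) = ½·ln((1+0.518)/(1−0.518)) = 0.573602
SE(z) = 1/√(n−3) = 1/√32 = 0.176777
98% ⇒ z* = 2.326; margin = 2.326·0.176777 = 0.411183
CI on z-scale: (0.162419, 0.984785)
Back-transform: tanh(0.162419) = 0.161006, tanh(0.984785) = 0.755130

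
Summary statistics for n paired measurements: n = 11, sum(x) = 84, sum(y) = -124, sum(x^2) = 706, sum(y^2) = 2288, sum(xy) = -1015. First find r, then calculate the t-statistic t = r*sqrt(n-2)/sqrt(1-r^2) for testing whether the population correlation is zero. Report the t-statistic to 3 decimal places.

S_xy = nΣxy − ΣxΣy = 11·(-1015) − 84·(-124) = -11165 − (-10416) = -749
S_xx = nΣx² − (Σx)² = 11·706 − 84² = 7766 − 7056 = 710
S_yy = nΣy² − (Σy)² = 11·2288 − (-124)² = 25168 − 15376 = 9792
r = S_xy / √(S_xx·S_yy) = -749 / √(710·9792) = -749 / √6952320 = -749 / 2636.7252 = -0.2841
t = r·√(n−2)/√(1−r²) = -0.2841·√9 / √(1−0.080713) = -0.852300 / 0.958795 = -0.889

-0.889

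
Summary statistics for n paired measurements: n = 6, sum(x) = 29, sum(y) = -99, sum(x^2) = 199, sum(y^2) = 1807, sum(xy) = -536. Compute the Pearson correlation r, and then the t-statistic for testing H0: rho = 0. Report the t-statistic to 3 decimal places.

-1.384

S_xy = nΣxy − ΣxΣy = 6·(-536) − 29·(-99) = -3216 − (-2871) = -345
S_xx = nΣx² − (Σx)² = 6·199 − 29² = 1194 − 841 = 353
S_yy = nΣy² − (Σy)² = 6·1807 − (-99)² = 10842 − 9801 = 1041
r = S_xy / √(S_xx·S_yy) = -345 / √(353·1041) = -345 / √367473 = -345 / 606.1955 = -0.5691
t = r·√(n−2)/√(1−r²) = -0.5691·√4 / √(1−0.323875) = -1.138200 / 0.822268 = -1.384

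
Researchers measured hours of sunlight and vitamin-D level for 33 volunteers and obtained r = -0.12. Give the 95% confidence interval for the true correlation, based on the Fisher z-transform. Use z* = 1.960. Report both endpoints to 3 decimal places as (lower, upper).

z_r = atanh(-0.12) = -0.120581;  SE = 1/√(n−3) = 1/√30 = 0.182574
z-limits: -0.120581 ± 1.960·0.182574 = -0.120581 ± 0.357845 = [-0.478426, 0.237264]
ρ-limits: (tanh -0.478426, tanh 0.237264) = (-0.445, 0.233)

(-0.445, 0.233)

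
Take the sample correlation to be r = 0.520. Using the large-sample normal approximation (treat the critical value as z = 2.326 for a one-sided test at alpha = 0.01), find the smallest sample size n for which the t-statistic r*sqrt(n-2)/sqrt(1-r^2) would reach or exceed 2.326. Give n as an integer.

r√(n−2)/√(1−r²) ≥ 2.326  ⇔  n−2 ≥ (2.326)²·(1−r²)/r²
(1−r²)/r² = (1−0.270400)/0.270400 = 2.6982
n ≥ 2 + 5.410276·2.6982 = 2 + 14.5980 = 16.5980
⌈16.5980⌉ = 17

17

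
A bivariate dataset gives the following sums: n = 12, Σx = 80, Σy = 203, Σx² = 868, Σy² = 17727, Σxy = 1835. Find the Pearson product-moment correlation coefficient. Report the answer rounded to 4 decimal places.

S_xy = nΣxy − ΣxΣy = 12·1835 − 80·203 = 22020 − 16240 = 5780
S_xx = nΣx² − (Σx)² = 12·868 − 80² = 10416 − 6400 = 4016
S_yy = nΣy² − (Σy)² = 12·17727 − 203² = 212724 − 41209 = 171515
r = S_xy / √(S_xx·S_yy) = 5780 / √(4016·171515) = 5780 / √688804240 = 5780 / 26245.0803 = 0.2202

0.2202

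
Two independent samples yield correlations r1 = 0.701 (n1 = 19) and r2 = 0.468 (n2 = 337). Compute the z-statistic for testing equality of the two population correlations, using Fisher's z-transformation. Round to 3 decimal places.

1.414

z1 = atanh(0.701) = 0.869264,  z2 = atanh(0.468) = 0.507506
SE = √(1/(n1−3) + 1/(n2−3)) = √(1/16 + 1/334) = √(0.0625000 + 0.0029940) = √0.0654940 = 0.255918
z = (z1 − z2)/SE = (0.869264 − 0.507506) / 0.255918 = 0.361758 / 0.255918 = 1.414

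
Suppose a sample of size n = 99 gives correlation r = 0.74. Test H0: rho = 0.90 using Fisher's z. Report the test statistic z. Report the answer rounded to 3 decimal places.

-5.112

Fisher z: atanh(0.74) = 0.950479, atanh(0.90) = 1.472219
z = (z_r − z_0)·√(n−3) = (0.950479 − 1.472219)·√96 = -0.521740 · 9.797959 = -5.112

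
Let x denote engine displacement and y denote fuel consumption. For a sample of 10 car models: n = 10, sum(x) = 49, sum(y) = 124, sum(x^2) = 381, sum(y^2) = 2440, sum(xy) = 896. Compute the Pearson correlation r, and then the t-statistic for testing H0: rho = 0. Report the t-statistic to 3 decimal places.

3.890

S_xy = nΣxy − ΣxΣy = 10·896 − 49·124 = 8960 − 6076 = 2884
S_xx = nΣx² − (Σx)² = 10·381 − 49² = 3810 − 2401 = 1409
S_yy = nΣy² − (Σy)² = 10·2440 − 124² = 24400 − 15376 = 9024
r = S_xy / √(S_xx·S_yy) = 2884 / √(1409·9024) = 2884 / √12714816 = 2884 / 3565.7841 = 0.8088
t = r·√(n−2)/√(1−r²) = 0.8088·√8 / √(1−0.654157) = 2.287632 / 0.588084 = 3.890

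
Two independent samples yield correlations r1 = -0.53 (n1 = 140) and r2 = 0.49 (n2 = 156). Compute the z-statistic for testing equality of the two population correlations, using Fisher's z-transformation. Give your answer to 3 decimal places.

z1 = atanh(-0.53) = -0.590145,  z2 = atanh(0.49) = 0.536060
SE = √(1/(n1−3) + 1/(n2−3)) = √(1/137 + 1/153) = √(0.0072993 + 0.0065359) = √0.0138352 = 0.117623
z = (z1 − z2)/SE = (-0.590145 − 0.536060) / 0.117623 = -1.126205 / 0.117623 = -9.575

-9.575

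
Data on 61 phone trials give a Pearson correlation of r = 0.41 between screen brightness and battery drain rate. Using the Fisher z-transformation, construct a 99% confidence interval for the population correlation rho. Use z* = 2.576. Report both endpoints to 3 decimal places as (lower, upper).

z_r = atanh(0.41) = 0.435611;  SE = 1/√(n−3) = 1/√58 = 0.131306
z-limits: 0.435611 ± 2.576·0.131306 = 0.435611 ± 0.338244 = [0.097367, 0.773855]
ρ-limits: (tanh 0.097367, tanh 0.773855) = (0.097, 0.649)

(0.097, 0.649)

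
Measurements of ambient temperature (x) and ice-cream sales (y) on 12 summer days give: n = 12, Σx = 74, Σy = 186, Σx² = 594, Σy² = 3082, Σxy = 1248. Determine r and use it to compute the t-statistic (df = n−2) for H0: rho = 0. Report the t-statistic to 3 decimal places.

2.436

S_xy = nΣxy − ΣxΣy = 12·1248 − 74·186 = 14976 − 13764 = 1212
S_xx = nΣx² − (Σx)² = 12·594 − 74² = 7128 − 5476 = 1652
S_yy = nΣy² − (Σy)² = 12·3082 − 186² = 36984 − 34596 = 2388
r = S_xy / √(S_xx·S_yy) = 1212 / √(1652·2388) = 1212 / √3944976 = 1212 / 1986.1964 = 0.6102
t = r·√(n−2)/√(1−r²) = 0.6102·√10 / √(1−0.372344) = 1.929622 / 0.792247 = 2.436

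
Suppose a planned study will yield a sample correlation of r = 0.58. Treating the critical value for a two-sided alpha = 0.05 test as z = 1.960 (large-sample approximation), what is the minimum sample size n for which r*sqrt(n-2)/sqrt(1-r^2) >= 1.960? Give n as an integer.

r√(n−2)/√(1−r²) ≥ 1.960  ⇔  n−2 ≥ (1.960)²·(1−r²)/r²
(1−r²)/r² = (1−0.3364)/0.3364 = 1.9727
n ≥ 2 + 3.8416·1.9727 = 2 + 7.5783 = 9.5783
⌈9.5783⌉ = 10

10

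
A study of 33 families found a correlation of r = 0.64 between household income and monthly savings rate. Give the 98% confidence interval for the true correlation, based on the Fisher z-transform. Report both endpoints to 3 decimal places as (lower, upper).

(0.322, 0.828)

z_r = atanh(0.64) = 0.758174;  SE = 1/√(n−3) = 1/√30 = 0.182574
z-limits: 0.758174 ± 2.326·0.182574 = 0.758174 ± 0.424667 = [0.333507, 1.182841]
ρ-limits: (tanh 0.333507, tanh 1.182841) = (0.322, 0.828)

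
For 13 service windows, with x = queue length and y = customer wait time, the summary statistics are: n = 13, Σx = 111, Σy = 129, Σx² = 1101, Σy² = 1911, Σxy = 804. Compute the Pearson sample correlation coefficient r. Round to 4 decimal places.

Numerator: nΣxy − (Σx)(Σy) = 13·804 − (111)(129) = -3867
Denominator: √[(nΣx²−(Σx)²)(nΣy²−(Σy)²)]
  nΣx²−(Σx)² = 13·1101 − 12321 = 1992;  nΣy²−(Σy)² = 13·1911 − 16641 = 8202
  √(1992·8202) = √16338384 = 4042.0767
r = -3867 / 4042.0767 = -0.9567

-0.9567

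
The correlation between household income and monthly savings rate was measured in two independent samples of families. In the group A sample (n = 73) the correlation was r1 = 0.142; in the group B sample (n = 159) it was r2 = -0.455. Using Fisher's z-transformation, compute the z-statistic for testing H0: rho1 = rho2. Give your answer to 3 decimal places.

4.407

Fisher z-transforms: z1 = atanh(0.142) = 0.142966, z2 = atanh(-0.455) = -0.490988; difference d = 0.633954
Var(d) = 1/70 + 1/156 = 0.0142857 + 0.0064103 = 0.0206960
z = d/√Var(d) = 0.633954 / √0.0206960 = 0.633954 / 0.143861 = 4.407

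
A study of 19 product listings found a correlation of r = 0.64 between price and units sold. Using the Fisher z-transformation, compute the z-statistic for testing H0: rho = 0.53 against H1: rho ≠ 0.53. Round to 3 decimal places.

0.672

z_r = atanh(0.64) = 0.758174,  z_0 = atanh(0.53) = 0.590145
SE = 1/√(n−3) = 1/√16 = 0.250000
z = (z_r − z_0)/SE = (0.758174 − 0.590145) / 0.250000 = 0.168029 / 0.250000 = 0.672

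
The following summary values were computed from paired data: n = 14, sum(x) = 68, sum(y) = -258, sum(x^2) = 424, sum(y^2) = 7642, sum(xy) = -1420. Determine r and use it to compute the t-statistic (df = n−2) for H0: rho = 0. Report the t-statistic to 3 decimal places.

-1.173

S_xy = nΣxy − ΣxΣy = 14·(-1420) − 68·(-258) = -19880 − (-17544) = -2336
S_xx = nΣx² − (Σx)² = 14·424 − 68² = 5936 − 4624 = 1312
S_yy = nΣy² − (Σy)² = 14·7642 − (-258)² = 106988 − 66564 = 40424
r = S_xy / √(S_xx·S_yy) = -2336 / √(1312·40424) = -2336 / √53036288 = -2336 / 7282.6017 = -0.3208
t = r·√(n−2)/√(1−r²) = -0.3208·√12 / √(1−0.102913) = -1.111284 / 0.947147 = -1.173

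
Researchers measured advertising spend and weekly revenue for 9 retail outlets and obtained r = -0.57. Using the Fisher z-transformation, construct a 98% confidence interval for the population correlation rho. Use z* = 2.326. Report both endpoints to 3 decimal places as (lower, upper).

(-0.921, 0.293)

z_r = atanh(-0.57) = -0.647523;  SE = 1/√(n−3) = 1/√6 = 0.408248
z-limits: -0.647523 ± 2.326·0.408248 = -0.647523 ± 0.949585 = [-1.597108, 0.302062]
ρ-limits: (tanh -1.597108, tanh 0.302062) = (-0.921, 0.293)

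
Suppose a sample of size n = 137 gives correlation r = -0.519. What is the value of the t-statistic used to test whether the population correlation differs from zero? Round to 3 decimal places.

-7.055

1 − r² = 1 − 0.269361 = 0.730639;  √(1−r²) = 0.854774
√(n−2) = √135 = 11.618950
t = r·√(n−2)/√(1−r²) = -0.519 · 11.618950 / 0.854774 = -7.055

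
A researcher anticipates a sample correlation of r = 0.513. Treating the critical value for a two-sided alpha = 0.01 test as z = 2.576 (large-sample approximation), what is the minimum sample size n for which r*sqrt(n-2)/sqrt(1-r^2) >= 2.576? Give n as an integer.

r√(n−2)/√(1−r²) ≥ 2.576  ⇔  n−2 ≥ (2.576)²·(1−r²)/r²
(1−r²)/r² = (1−0.263169)/0.263169 = 2.7998
n ≥ 2 + 6.635776·2.7998 = 2 + 18.5788 = 20.5788
⌈20.5788⌉ = 21

21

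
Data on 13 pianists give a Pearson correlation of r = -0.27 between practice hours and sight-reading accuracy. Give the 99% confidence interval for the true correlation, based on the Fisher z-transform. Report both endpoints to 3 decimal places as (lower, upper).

Fisher z: z_r = atanh(r) = ½·ln((1+(-0.27))/(1−(-0.27))) = -0.276864
SE(z) = 1/√(n−3) = 1/√10 = 0.316228
99% ⇒ z* = 2.576; margin = 2.576·0.316228 = 0.814603
CI on z-scale: (-1.091467, 0.537739)
Back-transform: tanh(-1.091467) = -0.797413, tanh(0.537739) = 0.491275

(-0.797, 0.491)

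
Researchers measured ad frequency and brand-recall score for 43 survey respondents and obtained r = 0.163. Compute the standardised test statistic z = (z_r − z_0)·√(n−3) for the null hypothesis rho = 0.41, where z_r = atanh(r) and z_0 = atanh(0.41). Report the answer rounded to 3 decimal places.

-1.715

Fisher z: atanh(0.163) = 0.164467, atanh(0.41) = 0.435611
z = (z_r − z_0)·√(n−3) = (0.164467 − 0.435611)·√40 = -0.271144 · 6.324555 = -1.715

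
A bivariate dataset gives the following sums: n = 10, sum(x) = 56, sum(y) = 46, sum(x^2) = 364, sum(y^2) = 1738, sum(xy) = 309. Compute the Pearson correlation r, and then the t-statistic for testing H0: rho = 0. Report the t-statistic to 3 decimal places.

0.533

S_xy = nΣxy − ΣxΣy = 10·309 − 56·46 = 3090 − 2576 = 514
S_xx = nΣx² − (Σx)² = 10·364 − 56² = 3640 − 3136 = 504
S_yy = nΣy² − (Σy)² = 10·1738 − 46² = 17380 − 2116 = 15264
r = S_xy / √(S_xx·S_yy) = 514 / √(504·15264) = 514 / √7693056 = 514 / 2773.6359 = 0.1853
t = r·√(n−2)/√(1−r²) = 0.1853·√8 / √(1−0.034336) = 0.524108 / 0.982682 = 0.533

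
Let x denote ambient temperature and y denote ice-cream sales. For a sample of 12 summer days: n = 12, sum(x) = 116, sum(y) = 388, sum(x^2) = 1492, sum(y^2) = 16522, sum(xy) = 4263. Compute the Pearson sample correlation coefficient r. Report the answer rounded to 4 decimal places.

S_xy = nΣxy − ΣxΣy = 12·4263 − 116·388 = 51156 − 45008 = 6148
S_xx = nΣx² − (Σx)² = 12·1492 − 116² = 17904 − 13456 = 4448
S_yy = nΣy² − (Σy)² = 12·16522 − 388² = 198264 − 150544 = 47720
r = S_xy / √(S_xx·S_yy) = 6148 / √(4448·47720) = 6148 / √212258560 = 6148 / 14569.0961 = 0.4220

0.4220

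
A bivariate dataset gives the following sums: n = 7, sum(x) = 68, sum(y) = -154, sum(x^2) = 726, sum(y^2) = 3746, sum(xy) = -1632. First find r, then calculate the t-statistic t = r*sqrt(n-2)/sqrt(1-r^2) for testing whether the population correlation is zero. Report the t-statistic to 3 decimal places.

S_xy = nΣxy − ΣxΣy = 7·(-1632) − 68·(-154) = -11424 − (-10472) = -952
S_xx = nΣx² − (Σx)² = 7·726 − 68² = 5082 − 4624 = 458
S_yy = nΣy² − (Σy)² = 7·3746 − (-154)² = 26222 − 23716 = 2506
r = S_xy / √(S_xx·S_yy) = -952 / √(458·2506) = -952 / √1147748 = -952 / 1071.3300 = -0.8886
t = r·√(n−2)/√(1−r²) = -0.8886·√5 / √(1−0.789610) = -1.986970 / 0.458683 = -4.332

-4.332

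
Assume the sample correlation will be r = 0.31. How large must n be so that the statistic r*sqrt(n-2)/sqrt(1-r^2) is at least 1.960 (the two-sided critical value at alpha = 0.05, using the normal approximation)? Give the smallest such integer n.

39

r√(n−2)/√(1−r²) ≥ 1.960  ⇔  n−2 ≥ (1.960)²·(1−r²)/r²
(1−r²)/r² = (1−0.0961)/0.0961 = 9.4058
n ≥ 2 + 3.8416·9.4058 = 2 + 36.1333 = 38.1333
⌈38.1333⌉ = 39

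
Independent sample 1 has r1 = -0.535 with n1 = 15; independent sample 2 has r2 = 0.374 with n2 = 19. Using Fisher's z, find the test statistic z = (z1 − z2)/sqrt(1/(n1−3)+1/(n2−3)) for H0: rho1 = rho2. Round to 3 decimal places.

z1 = atanh(-0.535) = -0.597124,  z2 = atanh(0.374) = 0.393066
SE = √(1/(n1−3) + 1/(n2−3)) = √(1/12 + 1/16) = √(0.0833333 + 0.0625000) = √0.1458333 = 0.381881
z = (z1 − z2)/SE = (-0.597124 − 0.393066) / 0.381881 = -0.990190 / 0.381881 = -2.593

-2.593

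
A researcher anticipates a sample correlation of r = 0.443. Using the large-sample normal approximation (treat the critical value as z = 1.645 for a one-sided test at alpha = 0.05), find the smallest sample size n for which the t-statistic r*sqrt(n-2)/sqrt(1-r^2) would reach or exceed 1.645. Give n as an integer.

r√(n−2)/√(1−r²) ≥ 1.645  ⇔  n−2 ≥ (1.645)²·(1−r²)/r²
(1−r²)/r² = (1−0.196249)/0.196249 = 4.0956
n ≥ 2 + 2.706025·4.0956 = 2 + 11.0828 = 13.0828
⌈13.0828⌉ = 14

14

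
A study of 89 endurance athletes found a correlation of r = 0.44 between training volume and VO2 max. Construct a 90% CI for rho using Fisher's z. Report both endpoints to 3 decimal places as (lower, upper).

z_r = atanh(0.44) = 0.472231;  SE = 1/√(n−3) = 1/√86 = 0.107833
z-limits: 0.472231 ± 1.645·0.107833 = 0.472231 ± 0.177385 = [0.294846, 0.649616]
ρ-limits: (tanh 0.294846, tanh 0.649616) = (0.287, 0.571)

(0.287, 0.571)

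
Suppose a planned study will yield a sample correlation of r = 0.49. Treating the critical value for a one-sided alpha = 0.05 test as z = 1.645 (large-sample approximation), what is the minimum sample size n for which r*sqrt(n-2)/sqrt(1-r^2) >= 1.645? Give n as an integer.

11

Need r·√(n−2)/√(1−r²) ≥ 1.645
√(n−2) ≥ 1.645·√(1−0.2401) / 0.49 = 1.645·0.871722 / 0.49 = 2.9265
n−2 ≥ 8.5644  ⇒  n ≥ 10.5644
Smallest integer n = 11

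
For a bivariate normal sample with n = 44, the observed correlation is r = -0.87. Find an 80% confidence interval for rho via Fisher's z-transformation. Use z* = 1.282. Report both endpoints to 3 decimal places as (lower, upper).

Fisher z: z_r = atanh(r) = ½·ln((1+(-0.87))/(1−(-0.87))) = -1.333080
SE(z) = 1/√(n−3) = 1/√41 = 0.156174
80% ⇒ z* = 1.282; margin = 1.282·0.156174 = 0.200215
CI on z-scale: (-1.533295, -1.132865)
Back-transform: tanh(-1.533295) = -0.910987, tanh(-1.132865) = -0.811998

(-0.911, -0.812)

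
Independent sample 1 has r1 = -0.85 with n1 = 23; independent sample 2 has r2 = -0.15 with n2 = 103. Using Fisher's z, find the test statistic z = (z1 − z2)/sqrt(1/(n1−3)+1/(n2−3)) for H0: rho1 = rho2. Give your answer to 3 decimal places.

-4.511

z1 = atanh(-0.85) = -1.256153,  z2 = atanh(-0.15) = -0.151140
SE = √(1/(n1−3) + 1/(n2−3)) = √(1/20 + 1/100) = √(0.0500000 + 0.0100000) = √0.0600000 = 0.244949
z = (z1 − z2)/SE = (-1.256153 − (-0.151140)) / 0.244949 = -1.105013 / 0.244949 = -4.511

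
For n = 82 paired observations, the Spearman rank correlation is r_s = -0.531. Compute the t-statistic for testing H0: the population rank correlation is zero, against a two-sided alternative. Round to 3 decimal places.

-5.605

t = r_s·√(n−2) / √(1−r_s²) with r_s = -0.531, n = 82
  = -0.531·√80 / √(1 − 0.281961)
  = -0.531·8.944272 / 0.847372
  = -4.749408 / 0.847372 = -5.605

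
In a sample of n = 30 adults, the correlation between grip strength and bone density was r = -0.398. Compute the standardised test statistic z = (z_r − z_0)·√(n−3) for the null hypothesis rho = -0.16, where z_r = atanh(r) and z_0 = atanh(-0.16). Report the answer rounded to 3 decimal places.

-1.350

z_r = atanh(-0.398) = -0.421270,  z_0 = atanh(-0.16) = -0.161387
SE = 1/√(n−3) = 1/√27 = 0.192450
z = (z_r − z_0)/SE = (-0.421270 − (-0.161387)) / 0.192450 = -0.259883 / 0.192450 = -1.350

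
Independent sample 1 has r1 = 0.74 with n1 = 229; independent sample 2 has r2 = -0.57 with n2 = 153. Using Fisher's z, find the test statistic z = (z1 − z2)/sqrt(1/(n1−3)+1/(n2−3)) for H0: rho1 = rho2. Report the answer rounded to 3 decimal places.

15.173

z1 = atanh(0.74) = 0.950479,  z2 = atanh(-0.57) = -0.647523
SE = √(1/(n1−3) + 1/(n2−3)) = √(1/226 + 1/150) = √(0.0044248 + 0.0066667) = √0.0110915 = 0.105316
z = (z1 − z2)/SE = (0.950479 − (-0.647523)) / 0.105316 = 1.598002 / 0.105316 = 15.173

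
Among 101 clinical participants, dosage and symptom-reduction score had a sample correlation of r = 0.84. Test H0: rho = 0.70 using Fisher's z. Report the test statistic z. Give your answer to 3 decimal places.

Fisher z: atanh(0.84) = 1.221174, atanh(0.70) = 0.867301
z = (z_r − z_0)·√(n−3) = (1.221174 − 0.867301)·√98 = 0.353873 · 9.899495 = 3.503

3.503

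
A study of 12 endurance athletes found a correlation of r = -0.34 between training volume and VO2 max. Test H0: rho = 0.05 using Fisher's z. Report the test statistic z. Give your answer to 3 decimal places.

-1.212

z_r = atanh(-0.34) = -0.354093,  z_0 = atanh(0.05) = 0.050042
SE = 1/√(n−3) = 1/√9 = 0.333333
z = (z_r − z_0)/SE = (-0.354093 − 0.050042) / 0.333333 = -0.404135 / 0.333333 = -1.212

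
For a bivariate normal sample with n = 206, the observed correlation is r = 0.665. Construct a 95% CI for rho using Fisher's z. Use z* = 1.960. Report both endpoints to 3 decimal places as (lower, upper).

(0.581, 0.735)

Fisher z: z_r = atanh(r) = ½·ln((1+0.665)/(1−0.665)) = 0.801725
SE(z) = 1/√(n−3) = 1/√203 = 0.070186
95% ⇒ z* = 1.960; margin = 1.960·0.070186 = 0.137565
CI on z-scale: (0.664160, 0.939290)
Back-transform: tanh(0.664160) = 0.581125, tanh(0.939290) = 0.734896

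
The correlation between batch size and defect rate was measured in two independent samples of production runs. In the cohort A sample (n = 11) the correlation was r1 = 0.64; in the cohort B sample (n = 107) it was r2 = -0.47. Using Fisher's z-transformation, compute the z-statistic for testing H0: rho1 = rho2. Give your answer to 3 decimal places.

z1 = atanh(0.64) = 0.758174,  z2 = atanh(-0.47) = -0.510070
SE = √(1/(n1−3) + 1/(n2−3)) = √(1/8 + 1/104) = √(0.1250000 + 0.0096154) = √0.1346154 = 0.366900
z = (z1 − z2)/SE = (0.758174 − (-0.510070)) / 0.366900 = 1.268244 / 0.366900 = 3.457

3.457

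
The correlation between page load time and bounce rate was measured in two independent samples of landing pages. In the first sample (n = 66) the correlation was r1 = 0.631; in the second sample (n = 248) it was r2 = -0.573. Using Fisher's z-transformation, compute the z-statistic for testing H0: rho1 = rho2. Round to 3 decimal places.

z1 = atanh(0.631) = 0.743076,  z2 = atanh(-0.573) = -0.651978
SE = √(1/(n1−3) + 1/(n2−3)) = √(1/63 + 1/245) = √(0.0158730 + 0.0040816) = √0.0199546 = 0.141261
z = (z1 − z2)/SE = (0.743076 − (-0.651978)) / 0.141261 = 1.395054 / 0.141261 = 9.876

9.876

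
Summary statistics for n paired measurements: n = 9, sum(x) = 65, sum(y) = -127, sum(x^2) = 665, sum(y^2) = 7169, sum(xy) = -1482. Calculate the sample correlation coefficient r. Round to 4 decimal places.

-0.5508

Numerator: nΣxy − (Σx)(Σy) = 9·(-1482) − (65)(-127) = -5083
Denominator: √[(nΣx²−(Σx)²)(nΣy²−(Σy)²)]
  nΣx²−(Σx)² = 9·665 − 4225 = 1760;  nΣy²−(Σy)² = 9·7169 − 16129 = 48392
  √(1760·48392) = √85169920 = 9228.7551
r = -5083 / 9228.7551 = -0.5508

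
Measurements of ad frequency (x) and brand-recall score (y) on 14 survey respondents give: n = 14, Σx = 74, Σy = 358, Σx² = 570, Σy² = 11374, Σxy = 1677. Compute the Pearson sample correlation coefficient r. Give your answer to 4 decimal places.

-0.3417

S_xy = nΣxy − ΣxΣy = 14·1677 − 74·358 = 23478 − 26492 = -3014
S_xx = nΣx² − (Σx)² = 14·570 − 74² = 7980 − 5476 = 2504
S_yy = nΣy² − (Σy)² = 14·11374 − 358² = 159236 − 128164 = 31072
r = S_xy / √(S_xx·S_yy) = -3014 / √(2504·31072) = -3014 / √77804288 = -3014 / 8820.6739 = -0.3417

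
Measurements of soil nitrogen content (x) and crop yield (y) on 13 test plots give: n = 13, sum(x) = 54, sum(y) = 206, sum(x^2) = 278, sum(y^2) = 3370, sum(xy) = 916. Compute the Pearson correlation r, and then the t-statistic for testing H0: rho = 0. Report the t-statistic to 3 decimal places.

S_xy = nΣxy − ΣxΣy = 13·916 − 54·206 = 11908 − 11124 = 784
S_xx = nΣx² − (Σx)² = 13·278 − 54² = 3614 − 2916 = 698
S_yy = nΣy² − (Σy)² = 13·3370 − 206² = 43810 − 42436 = 1374
r = S_xy / √(S_xx·S_yy) = 784 / √(698·1374) = 784 / √959052 = 784 / 979.3120 = 0.8006
t = r·√(n−2)/√(1−r²) = 0.8006·√11 / √(1−0.640960) = 2.655290 / 0.599199 = 4.431

4.431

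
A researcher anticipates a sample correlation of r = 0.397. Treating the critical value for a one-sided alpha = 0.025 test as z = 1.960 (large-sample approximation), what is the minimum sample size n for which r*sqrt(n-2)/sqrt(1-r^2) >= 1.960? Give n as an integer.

23

Need r·√(n−2)/√(1−r²) ≥ 1.960
√(n−2) ≥ 1.960·√(1−0.157609) / 0.397 = 1.960·0.917819 / 0.397 = 4.5313
n−2 ≥ 20.5327  ⇒  n ≥ 22.5327
Smallest integer n = 23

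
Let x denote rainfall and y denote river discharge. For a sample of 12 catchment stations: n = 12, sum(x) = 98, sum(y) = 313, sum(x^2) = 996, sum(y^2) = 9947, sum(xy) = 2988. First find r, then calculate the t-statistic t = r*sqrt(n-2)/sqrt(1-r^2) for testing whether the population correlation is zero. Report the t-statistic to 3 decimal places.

3.389

Numerator: nΣxy − (Σx)(Σy) = 12·2988 − (98)(313) = 5182
Denominator: √[(nΣx²−(Σx)²)(nΣy²−(Σy)²)]
  nΣx²−(Σx)² = 12·996 − 9604 = 2348;  nΣy²−(Σy)² = 12·9947 − 97969 = 21395
  √(2348·21395) = √50235460 = 7087.6978
r = 5182 / 7087.6978 = 0.7311
t = r·√(n−2)/√(1−r²) = 0.7311·√10 / √(1−0.534507) = 2.311941 / 0.682270 = 3.389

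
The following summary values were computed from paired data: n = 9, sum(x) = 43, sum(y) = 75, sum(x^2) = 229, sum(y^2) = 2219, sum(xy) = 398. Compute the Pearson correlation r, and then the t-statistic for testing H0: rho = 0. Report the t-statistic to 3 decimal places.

Numerator: nΣxy − (Σx)(Σy) = 9·398 − (43)(75) = 357
Denominator: √[(nΣx²−(Σx)²)(nΣy²−(Σy)²)]
  nΣx²−(Σx)² = 9·229 − 1849 = 212;  nΣy²−(Σy)² = 9·2219 − 5625 = 14346
  √(212·14346) = √3041352 = 1743.9472
r = 357 / 1743.9472 = 0.2047
t = r·√(n−2)/√(1−r²) = 0.2047·√7 / √(1−0.041902) = 0.541585 / 0.978825 = 0.553

0.553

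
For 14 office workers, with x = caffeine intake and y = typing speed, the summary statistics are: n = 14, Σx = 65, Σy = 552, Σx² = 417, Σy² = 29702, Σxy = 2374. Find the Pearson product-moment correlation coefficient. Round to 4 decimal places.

-0.1975

Numerator: nΣxy − (Σx)(Σy) = 14·2374 − (65)(552) = -2644
Denominator: √[(nΣx²−(Σx)²)(nΣy²−(Σy)²)]
  nΣx²−(Σx)² = 14·417 − 4225 = 1613;  nΣy²−(Σy)² = 14·29702 − 304704 = 111124
  √(1613·111124) = √179243012 = 13388.1669
r = -2644 / 13388.1669 = -0.1975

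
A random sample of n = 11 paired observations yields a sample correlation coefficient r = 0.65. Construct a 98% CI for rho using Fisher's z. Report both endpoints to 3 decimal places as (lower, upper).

(-0.047, 0.921)

z_r = atanh(0.65) = 0.775299;  SE = 1/√(n−3) = 1/√8 = 0.353553
z-limits: 0.775299 ± 2.326·0.353553 = 0.775299 ± 0.822364 = [-0.047065, 1.597663]
ρ-limits: (tanh -0.047065, tanh 1.597663) = (-0.047, 0.921)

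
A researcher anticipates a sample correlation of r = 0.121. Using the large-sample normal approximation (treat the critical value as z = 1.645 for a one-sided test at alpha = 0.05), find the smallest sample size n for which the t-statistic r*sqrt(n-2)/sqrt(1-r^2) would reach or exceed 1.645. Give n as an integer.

185

Need r·√(n−2)/√(1−r²) ≥ 1.645
√(n−2) ≥ 1.645·√(1−0.014641) / 0.121 = 1.645·0.992653 / 0.121 = 13.4952
n−2 ≥ 182.1204  ⇒  n ≥ 184.1204
Smallest integer n = 185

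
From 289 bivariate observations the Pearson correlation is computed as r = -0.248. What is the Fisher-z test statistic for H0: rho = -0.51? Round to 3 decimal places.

5.233

z_r = atanh(-0.248) = -0.253281,  z_0 = atanh(-0.51) = -0.562730
SE = 1/√(n−3) = 1/√286 = 0.059131
z = (z_r − z_0)/SE = (-0.253281 − (-0.562730)) / 0.059131 = 0.309449 / 0.059131 = 5.233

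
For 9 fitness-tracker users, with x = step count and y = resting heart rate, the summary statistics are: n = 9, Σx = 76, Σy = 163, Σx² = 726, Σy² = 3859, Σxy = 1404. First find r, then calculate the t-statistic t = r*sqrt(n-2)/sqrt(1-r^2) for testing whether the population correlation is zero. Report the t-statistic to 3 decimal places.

S_xy = nΣxy − ΣxΣy = 9·1404 − 76·163 = 12636 − 12388 = 248
S_xx = nΣx² − (Σx)² = 9·726 − 76² = 6534 − 5776 = 758
S_yy = nΣy² − (Σy)² = 9·3859 − 163² = 34731 − 26569 = 8162
r = S_xy / √(S_xx·S_yy) = 248 / √(758·8162) = 248 / √6186796 = 248 / 2487.3271 = 0.0997
t = r·√(n−2)/√(1−r²) = 0.0997·√7 / √(1−0.009940) = 0.263781 / 0.995018 = 0.265

0.265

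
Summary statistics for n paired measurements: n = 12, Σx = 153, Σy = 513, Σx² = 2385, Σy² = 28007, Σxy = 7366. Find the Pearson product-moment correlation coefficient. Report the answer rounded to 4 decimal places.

0.5080

S_xy = nΣxy − ΣxΣy = 12·7366 − 153·513 = 88392 − 78489 = 9903
S_xx = nΣx² − (Σx)² = 12·2385 − 153² = 28620 − 23409 = 5211
S_yy = nΣy² − (Σy)² = 12·28007 − 513² = 336084 − 263169 = 72915
r = S_xy / √(S_xx·S_yy) = 9903 / √(5211·72915) = 9903 / √379960065 = 9903 / 19492.5644 = 0.5080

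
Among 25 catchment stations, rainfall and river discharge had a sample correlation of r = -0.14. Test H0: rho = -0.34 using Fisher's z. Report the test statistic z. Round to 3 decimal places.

1.000

z_r = atanh(-0.14) = -0.140926,  z_0 = atanh(-0.34) = -0.354093
SE = 1/√(n−3) = 1/√22 = 0.213201
z = (z_r − z_0)/SE = (-0.140926 − (-0.354093)) / 0.213201 = 0.213167 / 0.213201 = 1.000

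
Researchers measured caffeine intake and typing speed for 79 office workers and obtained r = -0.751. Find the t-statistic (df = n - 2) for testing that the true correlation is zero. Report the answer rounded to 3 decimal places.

-9.980

1 − r² = 1 − 0.564001 = 0.435999;  √(1−r²) = 0.660302
√(n−2) = √77 = 8.774964
t = r·√(n−2)/√(1−r²) = -0.751 · 8.774964 / 0.660302 = -9.980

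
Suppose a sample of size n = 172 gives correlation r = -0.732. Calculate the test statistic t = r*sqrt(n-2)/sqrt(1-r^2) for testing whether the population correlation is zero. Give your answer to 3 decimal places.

t = r·√(n−2) / √(1−r²) with r = -0.732, n = 172
  = -0.732·√170 / √(1 − 0.535824)
  = -0.732·13.038405 / 0.681305
  = -9.544112 / 0.681305 = -14.009

-14.009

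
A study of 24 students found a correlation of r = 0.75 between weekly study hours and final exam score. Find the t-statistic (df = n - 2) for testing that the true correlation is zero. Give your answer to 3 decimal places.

5.318

t = r·√(n−2) / √(1−r²) with r = 0.75, n = 24
  = 0.75·√22 / √(1 − 0.5625)
  = 0.75·4.690416 / 0.661438
  = 3.517812 / 0.661438 = 5.318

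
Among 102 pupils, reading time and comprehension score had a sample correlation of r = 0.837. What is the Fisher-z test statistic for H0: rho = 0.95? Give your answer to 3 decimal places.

z_r = atanh(0.837) = 1.211069,  z_0 = atanh(0.95) = 1.831781
SE = 1/√(n−3) = 1/√99 = 0.100504
z = (z_r − z_0)/SE = (1.211069 − 1.831781) / 0.100504 = -0.620712 / 0.100504 = -6.176

-6.176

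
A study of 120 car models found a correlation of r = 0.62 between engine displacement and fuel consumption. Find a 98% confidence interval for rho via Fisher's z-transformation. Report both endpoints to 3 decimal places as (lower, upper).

z_r = atanh(0.62) = 0.725005;  SE = 1/√(n−3) = 1/√117 = 0.092450
z-limits: 0.725005 ± 2.326·0.092450 = 0.725005 ± 0.215039 = [0.509966, 0.940044]
ρ-limits: (tanh 0.509966, tanh 0.940044) = (0.470, 0.735)

(0.470, 0.735)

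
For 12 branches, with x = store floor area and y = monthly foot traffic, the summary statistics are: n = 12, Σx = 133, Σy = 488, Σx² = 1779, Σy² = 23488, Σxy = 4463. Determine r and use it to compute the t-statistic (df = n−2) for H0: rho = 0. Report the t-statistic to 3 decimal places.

Numerator: nΣxy − (Σx)(Σy) = 12·4463 − (133)(488) = -11348
Denominator: √[(nΣx²−(Σx)²)(nΣy²−(Σy)²)]
  nΣx²−(Σx)² = 12·1779 − 17689 = 3659;  nΣy²−(Σy)² = 12·23488 − 238144 = 43712
  √(3659·43712) = √159942208 = 12646.8260
r = -11348 / 12646.8260 = -0.8973
t = r·√(n−2)/√(1−r²) = -0.8973·√10 / √(1−0.805147) = -2.837512 / 0.441422 = -6.428

-6.428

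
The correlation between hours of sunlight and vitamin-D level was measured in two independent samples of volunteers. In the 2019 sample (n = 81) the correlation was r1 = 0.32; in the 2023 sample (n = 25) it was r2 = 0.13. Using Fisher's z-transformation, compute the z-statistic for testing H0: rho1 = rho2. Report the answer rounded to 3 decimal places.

Fisher z-transforms: z1 = atanh(0.32) = 0.331647, z2 = atanh(0.13) = 0.130740; difference d = 0.200907
Var(d) = 1/78 + 1/22 = 0.0128205 + 0.0454545 = 0.0582750
z = d/√Var(d) = 0.200907 / √0.0582750 = 0.200907 / 0.241402 = 0.832

0.832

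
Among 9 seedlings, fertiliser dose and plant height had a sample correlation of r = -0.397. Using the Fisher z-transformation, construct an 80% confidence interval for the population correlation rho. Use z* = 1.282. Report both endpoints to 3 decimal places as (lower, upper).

Fisher z: z_r = atanh(r) = ½·ln((1+(-0.397))/(1−(-0.397))) = -0.420083
SE(z) = 1/√(n−3) = 1/√6 = 0.408248
80% ⇒ z* = 1.282; margin = 1.282·0.408248 = 0.523374
CI on z-scale: (-0.943457, 0.103291)
Back-transform: tanh(-0.943457) = -0.736807, tanh(0.103291) = 0.102925

(-0.737, 0.103)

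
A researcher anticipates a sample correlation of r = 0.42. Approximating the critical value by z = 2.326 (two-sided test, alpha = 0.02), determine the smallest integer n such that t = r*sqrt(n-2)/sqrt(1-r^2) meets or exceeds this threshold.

28

r√(n−2)/√(1−r²) ≥ 2.326  ⇔  n−2 ≥ (2.326)²·(1−r²)/r²
(1−r²)/r² = (1−0.1764)/0.1764 = 4.6689
n ≥ 2 + 5.410276·4.6689 = 2 + 25.2600 = 27.2600
⌈27.2600⌉ = 28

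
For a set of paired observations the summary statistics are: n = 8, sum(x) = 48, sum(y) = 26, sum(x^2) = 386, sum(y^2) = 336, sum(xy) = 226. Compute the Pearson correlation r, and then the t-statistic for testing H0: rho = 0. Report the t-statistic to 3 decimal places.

1.220

S_xy = nΣxy − ΣxΣy = 8·226 − 48·26 = 1808 − 1248 = 560
S_xx = nΣx² − (Σx)² = 8·386 − 48² = 3088 − 2304 = 784
S_yy = nΣy² − (Σy)² = 8·336 − 26² = 2688 − 676 = 2012
r = S_xy / √(S_xx·S_yy) = 560 / √(784·2012) = 560 / √1577408 = 560 / 1255.9490 = 0.4459
t = r·√(n−2)/√(1−r²) = 0.4459·√6 / √(1−0.198827) = 1.092227 / 0.895083 = 1.220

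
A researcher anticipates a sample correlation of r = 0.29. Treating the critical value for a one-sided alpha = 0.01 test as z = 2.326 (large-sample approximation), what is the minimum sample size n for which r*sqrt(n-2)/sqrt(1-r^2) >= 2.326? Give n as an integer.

61

Need r·√(n−2)/√(1−r²) ≥ 2.326
√(n−2) ≥ 2.326·√(1−0.0841) / 0.29 = 2.326·0.957027 / 0.29 = 7.6760
n−2 ≥ 58.9210  ⇒  n ≥ 60.9210
Smallest integer n = 61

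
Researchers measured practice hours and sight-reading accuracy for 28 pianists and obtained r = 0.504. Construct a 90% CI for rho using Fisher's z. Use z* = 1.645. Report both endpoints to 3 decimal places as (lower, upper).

(0.222, 0.708)

z_r = atanh(0.504) = 0.554654;  SE = 1/√(n−3) = 1/√25 = 0.200000
z-limits: 0.554654 ± 1.645·0.200000 = 0.554654 ± 0.329000 = [0.225654, 0.883654]
ρ-limits: (tanh 0.225654, tanh 0.883654) = (0.222, 0.708)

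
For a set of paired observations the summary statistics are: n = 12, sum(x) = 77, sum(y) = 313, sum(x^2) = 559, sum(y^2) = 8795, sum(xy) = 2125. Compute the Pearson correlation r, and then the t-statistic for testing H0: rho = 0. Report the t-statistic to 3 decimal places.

2.229

S_xy = nΣxy − ΣxΣy = 12·2125 − 77·313 = 25500 − 24101 = 1399
S_xx = nΣx² − (Σx)² = 12·559 − 77² = 6708 − 5929 = 779
S_yy = nΣy² − (Σy)² = 12·8795 − 313² = 105540 − 97969 = 7571
r = S_xy / √(S_xx·S_yy) = 1399 / √(779·7571) = 1399 / √5897809 = 1399 / 2428.5405 = 0.5761
t = r·√(n−2)/√(1−r²) = 0.5761·√10 / √(1−0.331891) = 1.821788 / 0.817379 = 2.229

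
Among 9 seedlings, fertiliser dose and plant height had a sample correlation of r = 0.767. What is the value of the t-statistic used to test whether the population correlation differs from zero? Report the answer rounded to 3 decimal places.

3.163

1 − r² = 1 − 0.588289 = 0.411711;  √(1−r²) = 0.641647
√(n−2) = √7 = 2.645751
t = r·√(n−2)/√(1−r²) = 0.767 · 2.645751 / 0.641647 = 3.163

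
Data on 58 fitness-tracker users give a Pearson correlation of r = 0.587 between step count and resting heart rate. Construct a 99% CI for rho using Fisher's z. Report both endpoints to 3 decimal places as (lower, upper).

(0.315, 0.770)

Fisher z: z_r = atanh(r) = ½·ln((1+0.587)/(1−0.587)) = 0.673077
SE(z) = 1/√(n−3) = 1/√55 = 0.134840
99% ⇒ z* = 2.576; margin = 2.576·0.134840 = 0.347348
CI on z-scale: (0.325729, 1.020425)
Back-transform: tanh(0.325729) = 0.314678, tanh(1.020425) = 0.770040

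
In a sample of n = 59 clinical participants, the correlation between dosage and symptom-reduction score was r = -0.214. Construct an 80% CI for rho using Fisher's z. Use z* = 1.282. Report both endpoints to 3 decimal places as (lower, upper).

Fisher z: z_r = atanh(r) = ½·ln((1+(-0.214))/(1−(-0.214))) = -0.217360
SE(z) = 1/√(n−3) = 1/√56 = 0.133631
80% ⇒ z* = 1.282; margin = 1.282·0.133631 = 0.171315
CI on z-scale: (-0.388675, -0.046045)
Back-transform: tanh(-0.388675) = -0.370217, tanh(-0.046045) = -0.046012

(-0.370, -0.046)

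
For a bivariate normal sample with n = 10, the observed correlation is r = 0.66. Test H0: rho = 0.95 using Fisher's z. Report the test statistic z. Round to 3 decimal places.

Fisher z: atanh(0.66) = 0.792814, atanh(0.95) = 1.831781
z = (z_r − z_0)·√(n−3) = (0.792814 − 1.831781)·√7 = -1.038967 · 2.645751 = -2.749

-2.749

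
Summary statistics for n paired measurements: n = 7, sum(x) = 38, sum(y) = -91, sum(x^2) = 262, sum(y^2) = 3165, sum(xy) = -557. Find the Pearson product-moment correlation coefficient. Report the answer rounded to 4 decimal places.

S_xy = nΣxy − ΣxΣy = 7·(-557) − 38·(-91) = -3899 − (-3458) = -441
S_xx = nΣx² − (Σx)² = 7·262 − 38² = 1834 − 1444 = 390
S_yy = nΣy² − (Σy)² = 7·3165 − (-91)² = 22155 − 8281 = 13874
r = S_xy / √(S_xx·S_yy) = -441 / √(390·13874) = -441 / √5410860 = -441 / 2326.1255 = -0.1896

-0.1896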